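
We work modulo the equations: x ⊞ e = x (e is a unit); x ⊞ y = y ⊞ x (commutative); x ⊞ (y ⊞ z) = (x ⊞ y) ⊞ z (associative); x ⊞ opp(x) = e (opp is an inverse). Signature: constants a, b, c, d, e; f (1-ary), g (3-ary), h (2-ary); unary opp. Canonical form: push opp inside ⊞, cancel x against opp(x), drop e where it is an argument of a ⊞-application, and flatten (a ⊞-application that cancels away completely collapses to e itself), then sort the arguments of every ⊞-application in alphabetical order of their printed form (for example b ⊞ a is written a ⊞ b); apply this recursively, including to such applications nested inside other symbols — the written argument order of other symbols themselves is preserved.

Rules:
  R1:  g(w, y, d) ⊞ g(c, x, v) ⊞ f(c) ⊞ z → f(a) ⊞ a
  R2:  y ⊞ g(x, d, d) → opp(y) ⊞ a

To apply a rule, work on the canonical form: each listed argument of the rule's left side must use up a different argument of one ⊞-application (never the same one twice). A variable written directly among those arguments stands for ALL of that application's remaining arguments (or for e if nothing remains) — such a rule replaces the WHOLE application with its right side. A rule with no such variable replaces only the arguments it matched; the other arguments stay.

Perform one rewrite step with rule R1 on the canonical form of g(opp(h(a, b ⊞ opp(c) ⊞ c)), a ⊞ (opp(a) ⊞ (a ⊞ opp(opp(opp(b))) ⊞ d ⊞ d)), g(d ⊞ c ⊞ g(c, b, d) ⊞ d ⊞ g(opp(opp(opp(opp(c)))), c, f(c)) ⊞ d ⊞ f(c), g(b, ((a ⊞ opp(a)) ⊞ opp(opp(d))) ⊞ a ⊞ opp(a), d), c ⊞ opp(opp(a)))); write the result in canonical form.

Canonical form:  g(opp(h(a, b)), a ⊞ d ⊞ d ⊞ opp(b), g(c ⊞ d ⊞ d ⊞ d ⊞ f(c) ⊞ g(c, b, d) ⊞ g(c, c, f(c)), g(b, d, d), a ⊞ c))
Apply R1:  consuming f(c), g(c, b, d), g(c, c, f(c));  v := f(c), w := c, x := c, y := b, z := c ⊞ d ⊞ d ⊞ d
The variable takes the whole remainder — replace the entire application.
Result:  g(opp(h(a, b)), a ⊞ d ⊞ d ⊞ opp(b), g(a ⊞ f(a), g(b, d, d), a ⊞ c))

Answer: g(opp(h(a, b)), a ⊞ d ⊞ d ⊞ opp(b), g(a ⊞ f(a), g(b, d, d), a ⊞ c))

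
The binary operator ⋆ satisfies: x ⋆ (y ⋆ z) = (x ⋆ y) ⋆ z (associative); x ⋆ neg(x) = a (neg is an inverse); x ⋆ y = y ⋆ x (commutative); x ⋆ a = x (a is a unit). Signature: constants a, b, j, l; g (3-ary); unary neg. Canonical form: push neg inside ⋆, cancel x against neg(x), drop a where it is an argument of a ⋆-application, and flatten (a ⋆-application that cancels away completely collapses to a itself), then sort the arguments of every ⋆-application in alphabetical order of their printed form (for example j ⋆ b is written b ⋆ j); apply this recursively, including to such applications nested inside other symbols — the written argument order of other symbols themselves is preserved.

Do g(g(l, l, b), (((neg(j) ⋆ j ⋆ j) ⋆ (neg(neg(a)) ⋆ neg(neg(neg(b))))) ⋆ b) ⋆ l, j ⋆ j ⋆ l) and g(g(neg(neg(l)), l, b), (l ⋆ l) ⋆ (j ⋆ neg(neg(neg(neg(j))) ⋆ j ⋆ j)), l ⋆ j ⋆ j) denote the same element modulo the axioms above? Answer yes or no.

Answer: no — g(g(l, l, b), j ⋆ l, j ⋆ j ⋆ l) vs g(g(l, l, b), l ⋆ l, j ⋆ j ⋆ l)

Derivation:
Left:  g(g(l, l, b), (((neg(j) ⋆ j ⋆ j) ⋆ (neg(neg(a)) ⋆ neg(neg(neg(b))))) ⋆ b) ⋆ l, j ⋆ j ⋆ l)
  Focus inside:  (((neg(j) ⋆ j ⋆ j) ⋆ (neg(neg(a)) ⋆ neg(neg(neg(b))))) ⋆ b) ⋆ l
  Push neg inside:  distribute neg over ⋆ and collapse double neg
  Cancel:  b cancels
  Combine occurrences:  j ⋆ l
  Put back:  g(g(l, l, b), j ⋆ l, j ⋆ j ⋆ l)
Right:  g(g(neg(neg(l)), l, b), (l ⋆ l) ⋆ (j ⋆ neg(neg(neg(neg(j))) ⋆ j ⋆ j)), l ⋆ j ⋆ j)
  Descend into:  (l ⋆ l) ⋆ (j ⋆ neg(neg(neg(neg(j))) ⋆ j ⋆ j))
  Push neg inside:  distribute neg over ⋆ and collapse double neg
  Inverses cancel:  j cancels
  Collect:  l ⋆ l
  Reassemble:  g(g(l, l, b), l ⋆ l, j ⋆ j ⋆ l)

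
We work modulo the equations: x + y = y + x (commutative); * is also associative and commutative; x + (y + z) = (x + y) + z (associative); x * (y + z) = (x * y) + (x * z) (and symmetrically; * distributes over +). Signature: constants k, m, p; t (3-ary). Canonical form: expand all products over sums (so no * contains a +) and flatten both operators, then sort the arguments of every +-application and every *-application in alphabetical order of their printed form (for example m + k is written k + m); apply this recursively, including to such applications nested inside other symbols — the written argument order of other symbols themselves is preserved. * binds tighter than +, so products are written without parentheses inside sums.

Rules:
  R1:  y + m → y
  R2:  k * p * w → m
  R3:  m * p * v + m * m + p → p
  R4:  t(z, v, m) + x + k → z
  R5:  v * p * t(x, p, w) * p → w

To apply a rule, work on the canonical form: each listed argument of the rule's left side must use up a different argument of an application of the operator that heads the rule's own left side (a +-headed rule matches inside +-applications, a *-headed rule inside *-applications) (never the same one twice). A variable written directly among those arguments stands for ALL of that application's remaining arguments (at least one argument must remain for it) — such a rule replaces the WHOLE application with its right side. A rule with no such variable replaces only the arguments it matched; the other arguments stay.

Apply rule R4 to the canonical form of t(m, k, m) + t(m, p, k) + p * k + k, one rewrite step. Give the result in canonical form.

Answer: m

Derivation:
Canonical form:  k + k * p + t(m, k, m) + t(m, p, k)
R4 matches:  uses k, t(m, k, m);  v := k, x := k * p + t(m, p, k), z := m
Every leftover argument binds to the variable; the entire application is replaced.
Giving:  m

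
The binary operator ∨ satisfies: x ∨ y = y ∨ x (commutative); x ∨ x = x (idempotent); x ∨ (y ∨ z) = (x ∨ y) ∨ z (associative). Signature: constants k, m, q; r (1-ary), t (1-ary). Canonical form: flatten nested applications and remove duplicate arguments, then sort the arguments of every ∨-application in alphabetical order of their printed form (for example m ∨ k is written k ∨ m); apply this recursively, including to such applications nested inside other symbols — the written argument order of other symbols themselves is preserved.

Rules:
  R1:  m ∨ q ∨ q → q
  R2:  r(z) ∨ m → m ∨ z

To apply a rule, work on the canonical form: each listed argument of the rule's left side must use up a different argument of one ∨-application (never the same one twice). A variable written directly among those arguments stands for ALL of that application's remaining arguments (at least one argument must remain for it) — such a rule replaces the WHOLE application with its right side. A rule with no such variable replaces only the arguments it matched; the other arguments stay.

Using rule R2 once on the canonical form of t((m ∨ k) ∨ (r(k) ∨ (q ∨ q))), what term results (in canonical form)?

Answer: t(k ∨ m ∨ q)

Derivation:
Canonical form:  t(k ∨ m ∨ q ∨ r(k))
Apply R2:  consuming m, r(k);  z := k
New term:  t(k ∨ m ∨ q)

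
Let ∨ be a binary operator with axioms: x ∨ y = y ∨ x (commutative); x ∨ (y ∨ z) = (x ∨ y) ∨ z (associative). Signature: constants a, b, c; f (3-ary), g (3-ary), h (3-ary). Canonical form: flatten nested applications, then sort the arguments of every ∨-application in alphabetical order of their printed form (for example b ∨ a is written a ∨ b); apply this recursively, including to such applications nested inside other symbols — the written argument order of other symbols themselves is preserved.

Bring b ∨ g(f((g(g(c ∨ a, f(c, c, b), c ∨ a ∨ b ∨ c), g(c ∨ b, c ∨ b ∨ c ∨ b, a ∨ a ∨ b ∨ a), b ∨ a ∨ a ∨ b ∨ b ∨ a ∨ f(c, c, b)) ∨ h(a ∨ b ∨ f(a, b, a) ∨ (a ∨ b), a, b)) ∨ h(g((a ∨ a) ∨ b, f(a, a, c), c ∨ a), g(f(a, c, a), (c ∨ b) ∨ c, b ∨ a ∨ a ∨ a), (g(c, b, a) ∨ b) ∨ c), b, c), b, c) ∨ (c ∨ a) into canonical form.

Flatten:  b ∨ g(f((g(g(c ∨ a, f(c, c, b), c ∨ a ∨ b ∨ c), g(c ∨ b, c ∨ b ∨ c ∨ b, a ∨ a ∨ b ∨ a), b ∨ a ∨ a ∨ b ∨ b ∨ a ∨ f(c, c, b)) ∨ h(a ∨ b ∨ f(a, b, a) ∨ (a ∨ b), a, b)) ∨ h(g((a ∨ a) ∨ b, f(a, a, c), c ∨ a), g(f(a, c, a), (c ∨ b) ∨ c, b ∨ a ∨ a ∨ a), (g(c, b, a) ∨ b) ∨ c), b, c), b, c) ∨ c ∨ a
Simplify inside:  g(f((g(g(c ∨ a, f(c, c, b), c ∨ a ∨ b ∨ c), g(c ∨ b, c ∨ b ∨ c ∨ b, a ∨ a ∨ b ∨ a), b ∨ a ∨ a ∨ b ∨ b ∨ a ∨ f(c, c, b)) ∨ h(a ∨ b ∨ f(a, b, a) ∨ (a ∨ b), a, b)) ∨ h(g((a ∨ a) ∨ b, f(a, a, c), c ∨ a), g(f(a, c, a), (c ∨ b) ∨ c, b ∨ a ∨ a ∨ a), (g(c, b, a) ∨ b) ∨ c), b, c), b, c)  →  g(f(g(g(a ∨ c, f(c, c, b), a ∨ b ∨ c ∨ c), g(b ∨ c, b ∨ b ∨ c ∨ c, a ∨ a ∨ a ∨ b), a ∨ a ∨ a ∨ b ∨ b ∨ b ∨ f(c, c, b)) ∨ h(a ∨ a ∨ b ∨ b ∨ f(a, b, a), a, b) ∨ h(g(a ∨ a ∨ b, f(a, a, c), a ∨ c), g(f(a, c, a), b ∨ c ∨ c, a ∨ a ∨ a ∨ b), b ∨ c ∨ g(c, b, a)), b, c), b, c)
Order the arguments:  a ∨ b ∨ c ∨ g(f(g(g(a ∨ c, f(c, c, b), a ∨ b ∨ c ∨ c), g(b ∨ c, b ∨ b ∨ c ∨ c, a ∨ a ∨ a ∨ b), a ∨ a ∨ a ∨ b ∨ b ∨ b ∨ f(c, c, b)) ∨ h(a ∨ a ∨ b ∨ b ∨ f(a, b, a), a, b) ∨ h(g(a ∨ a ∨ b, f(a, a, c), a ∨ c), g(f(a, c, a), b ∨ c ∨ c, a ∨ a ∨ a ∨ b), b ∨ c ∨ g(c, b, a)), b, c), b, c)

Answer: a ∨ b ∨ c ∨ g(f(g(g(a ∨ c, f(c, c, b), a ∨ b ∨ c ∨ c), g(b ∨ c, b ∨ b ∨ c ∨ c, a ∨ a ∨ a ∨ b), a ∨ a ∨ a ∨ b ∨ b ∨ b ∨ f(c, c, b)) ∨ h(a ∨ a ∨ b ∨ b ∨ f(a, b, a), a, b) ∨ h(g(a ∨ a ∨ b, f(a, a, c), a ∨ c), g(f(a, c, a), b ∨ c ∨ c, a ∨ a ∨ a ∨ b), b ∨ c ∨ g(c, b, a)), b, c), b, c)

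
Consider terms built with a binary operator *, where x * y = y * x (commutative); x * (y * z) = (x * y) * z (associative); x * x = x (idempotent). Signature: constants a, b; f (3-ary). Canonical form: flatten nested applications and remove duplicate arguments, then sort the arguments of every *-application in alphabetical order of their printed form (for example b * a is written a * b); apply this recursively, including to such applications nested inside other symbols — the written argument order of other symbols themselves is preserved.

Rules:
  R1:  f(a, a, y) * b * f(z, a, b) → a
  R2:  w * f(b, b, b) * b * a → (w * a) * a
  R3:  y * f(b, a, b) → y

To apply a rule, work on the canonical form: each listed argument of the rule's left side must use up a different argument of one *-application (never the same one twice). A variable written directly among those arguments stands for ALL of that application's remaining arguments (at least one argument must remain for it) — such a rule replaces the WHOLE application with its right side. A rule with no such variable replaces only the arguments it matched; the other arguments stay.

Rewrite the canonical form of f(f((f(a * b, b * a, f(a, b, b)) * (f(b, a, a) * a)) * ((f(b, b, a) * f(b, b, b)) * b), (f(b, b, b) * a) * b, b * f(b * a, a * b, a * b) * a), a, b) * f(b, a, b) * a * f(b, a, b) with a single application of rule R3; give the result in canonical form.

Canonical form:  a * f(b, a, b) * f(f(a * b * f(a * b, a * b, f(a, b, b)) * f(b, a, a) * f(b, b, a) * f(b, b, b), a * b * f(b, b, b), a * b * f(a * b, a * b, a * b)), a, b)
Apply R3:  consuming f(b, a, b);  y := a * f(f(a * b * f(a * b, a * b, f(a, b, b)) * f(b, a, a) * f(b, b, a) * f(b, b, b), a * b * f(b, b, b), a * b * f(a * b, a * b, a * b)), a, b)
The variable takes the whole remainder — replace the entire application.
Result:  a * f(f(a * b * f(a * b, a * b, f(a, b, b)) * f(b, a, a) * f(b, b, a) * f(b, b, b), a * b * f(b, b, b), a * b * f(a * b, a * b, a * b)), a, b)

Answer: a * f(f(a * b * f(a * b, a * b, f(a, b, b)) * f(b, a, a) * f(b, b, a) * f(b, b, b), a * b * f(b, b, b), a * b * f(a * b, a * b, a * b)), a, b)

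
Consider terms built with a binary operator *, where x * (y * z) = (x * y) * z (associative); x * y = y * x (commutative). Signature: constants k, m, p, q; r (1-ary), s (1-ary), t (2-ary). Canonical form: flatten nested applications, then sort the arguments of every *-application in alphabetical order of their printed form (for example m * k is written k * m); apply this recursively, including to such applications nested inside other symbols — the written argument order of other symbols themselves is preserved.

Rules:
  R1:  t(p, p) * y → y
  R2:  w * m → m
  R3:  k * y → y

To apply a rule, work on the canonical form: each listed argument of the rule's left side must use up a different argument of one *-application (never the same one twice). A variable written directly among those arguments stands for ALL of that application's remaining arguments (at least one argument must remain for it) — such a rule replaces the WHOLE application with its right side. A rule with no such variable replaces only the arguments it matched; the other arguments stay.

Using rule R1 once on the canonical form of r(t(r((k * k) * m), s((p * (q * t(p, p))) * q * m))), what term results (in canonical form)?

Answer: r(t(r(k * k * m), s(m * p * q * q)))

Derivation:
Canonical form:  r(t(r(k * k * m), s(m * p * q * q * t(p, p))))
Match R1:  consume t(p, p);  y := m * p * q * q
The variable takes the whole remainder — replace the entire application.
New term:  r(t(r(k * k * m), s(m * p * q * q)))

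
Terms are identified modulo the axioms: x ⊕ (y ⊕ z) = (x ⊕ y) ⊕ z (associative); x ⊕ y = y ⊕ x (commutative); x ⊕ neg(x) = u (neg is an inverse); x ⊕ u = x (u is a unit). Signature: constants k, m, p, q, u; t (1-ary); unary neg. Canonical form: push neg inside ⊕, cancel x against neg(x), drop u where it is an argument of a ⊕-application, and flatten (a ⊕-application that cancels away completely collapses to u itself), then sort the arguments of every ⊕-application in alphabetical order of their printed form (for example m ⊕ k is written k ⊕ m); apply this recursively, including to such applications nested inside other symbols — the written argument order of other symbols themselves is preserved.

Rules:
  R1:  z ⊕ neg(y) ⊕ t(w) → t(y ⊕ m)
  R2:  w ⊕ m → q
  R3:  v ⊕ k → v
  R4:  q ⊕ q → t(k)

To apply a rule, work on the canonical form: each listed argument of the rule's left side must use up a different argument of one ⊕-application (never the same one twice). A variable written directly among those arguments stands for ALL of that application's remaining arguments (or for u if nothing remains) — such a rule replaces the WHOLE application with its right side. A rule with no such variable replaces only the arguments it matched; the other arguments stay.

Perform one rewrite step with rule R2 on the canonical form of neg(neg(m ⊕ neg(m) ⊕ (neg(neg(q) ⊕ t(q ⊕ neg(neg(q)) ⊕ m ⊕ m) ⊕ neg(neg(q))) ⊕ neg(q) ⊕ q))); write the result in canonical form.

Answer: neg(t(q))

Derivation:
Canonical form:  neg(t(m ⊕ m ⊕ q ⊕ q))
Apply R2:  consuming m;  w := m ⊕ q ⊕ q
Every leftover argument binds to the variable; the entire application is replaced.
Result:  neg(t(q))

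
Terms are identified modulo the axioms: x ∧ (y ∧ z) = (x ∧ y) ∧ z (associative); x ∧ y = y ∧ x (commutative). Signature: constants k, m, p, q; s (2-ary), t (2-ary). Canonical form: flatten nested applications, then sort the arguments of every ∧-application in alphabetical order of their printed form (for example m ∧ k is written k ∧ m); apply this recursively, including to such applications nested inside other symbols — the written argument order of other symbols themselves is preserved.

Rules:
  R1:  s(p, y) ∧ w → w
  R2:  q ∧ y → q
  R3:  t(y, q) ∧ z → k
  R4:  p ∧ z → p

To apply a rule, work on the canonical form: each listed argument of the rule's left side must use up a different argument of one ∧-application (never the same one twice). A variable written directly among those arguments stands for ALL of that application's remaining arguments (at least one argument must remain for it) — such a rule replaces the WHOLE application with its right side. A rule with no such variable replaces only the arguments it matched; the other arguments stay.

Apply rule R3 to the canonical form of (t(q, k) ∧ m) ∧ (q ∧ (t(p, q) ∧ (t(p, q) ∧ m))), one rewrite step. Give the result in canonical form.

Answer: k

Derivation:
Canonical form:  m ∧ m ∧ q ∧ t(p, q) ∧ t(p, q) ∧ t(q, k)
Apply R3:  consuming t(p, q);  y := p, z := m ∧ m ∧ q ∧ t(p, q) ∧ t(q, k)
The variable takes the whole remainder — replace the entire application.
Result:  k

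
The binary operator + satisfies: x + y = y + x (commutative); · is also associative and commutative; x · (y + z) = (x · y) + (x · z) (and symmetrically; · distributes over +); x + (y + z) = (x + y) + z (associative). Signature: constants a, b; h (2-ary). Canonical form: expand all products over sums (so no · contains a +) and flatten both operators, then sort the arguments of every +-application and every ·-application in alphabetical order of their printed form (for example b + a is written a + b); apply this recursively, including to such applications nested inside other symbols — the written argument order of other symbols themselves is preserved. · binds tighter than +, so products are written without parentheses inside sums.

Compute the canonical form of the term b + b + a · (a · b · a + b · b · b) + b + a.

Distribute:  b + b + a · a · a · b + a · b · b · b + b + a
Sort arguments:  a + a · a · a · b + a · b · b · b + b + b + b

Answer: a + a · a · a · b + a · b · b · b + b + b + b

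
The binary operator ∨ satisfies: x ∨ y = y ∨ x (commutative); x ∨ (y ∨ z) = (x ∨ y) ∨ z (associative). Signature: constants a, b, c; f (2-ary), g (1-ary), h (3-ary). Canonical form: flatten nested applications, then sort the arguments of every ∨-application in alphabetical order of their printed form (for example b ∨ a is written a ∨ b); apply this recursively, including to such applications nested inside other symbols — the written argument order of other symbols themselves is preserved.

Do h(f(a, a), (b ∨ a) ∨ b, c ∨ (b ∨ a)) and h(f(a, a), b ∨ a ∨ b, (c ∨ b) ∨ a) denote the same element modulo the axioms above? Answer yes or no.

Left:  h(f(a, a), (b ∨ a) ∨ b, c ∨ (b ∨ a))
  Work inside:  c ∨ (b ∨ a)
  Merge nested applications:  c ∨ b ∨ a
  Order the arguments:  a ∨ b ∨ c
  Put back:  h(f(a, a), a ∨ b ∨ b, a ∨ b ∨ c)
Right:  h(f(a, a), b ∨ a ∨ b, (c ∨ b) ∨ a)
  Focus inside:  (c ∨ b) ∨ a
  Un-nest:  c ∨ b ∨ a
  Sort arguments:  a ∨ b ∨ c
  Put back:  h(f(a, a), a ∨ b ∨ b, a ∨ b ∨ c)

Answer: yes — both canonical forms are h(f(a, a), a ∨ b ∨ b, a ∨ b ∨ c)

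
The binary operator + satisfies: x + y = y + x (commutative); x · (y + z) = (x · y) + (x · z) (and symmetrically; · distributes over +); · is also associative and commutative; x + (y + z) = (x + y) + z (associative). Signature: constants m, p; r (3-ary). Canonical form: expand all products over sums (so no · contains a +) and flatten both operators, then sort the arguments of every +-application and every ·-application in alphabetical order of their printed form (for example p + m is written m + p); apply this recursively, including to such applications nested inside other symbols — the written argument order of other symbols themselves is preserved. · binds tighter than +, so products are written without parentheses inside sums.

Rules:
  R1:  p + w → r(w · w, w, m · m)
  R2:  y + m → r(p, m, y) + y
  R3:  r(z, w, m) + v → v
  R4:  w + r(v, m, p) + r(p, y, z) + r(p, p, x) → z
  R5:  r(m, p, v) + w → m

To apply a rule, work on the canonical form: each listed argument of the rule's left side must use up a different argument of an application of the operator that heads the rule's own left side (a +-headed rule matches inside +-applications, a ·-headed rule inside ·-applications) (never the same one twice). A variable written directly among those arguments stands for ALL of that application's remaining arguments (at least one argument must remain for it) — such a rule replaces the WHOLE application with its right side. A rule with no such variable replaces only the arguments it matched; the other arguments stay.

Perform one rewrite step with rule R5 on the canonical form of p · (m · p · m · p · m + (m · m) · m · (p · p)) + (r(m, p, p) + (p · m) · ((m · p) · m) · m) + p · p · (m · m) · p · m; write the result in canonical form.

Canonical form:  m · m · m · m · p · p + m · m · m · p · p · p + m · m · m · p · p · p + m · m · m · p · p · p + r(m, p, p)
Match R5:  consume r(m, p, p);  v := p, w := m · m · m · m · p · p + m · m · m · p · p · p + m · m · m · p · p · p + m · m · m · p · p · p
The extension variable absorbs all remaining arguments, so the whole application is rewritten.
New term:  m

Answer: m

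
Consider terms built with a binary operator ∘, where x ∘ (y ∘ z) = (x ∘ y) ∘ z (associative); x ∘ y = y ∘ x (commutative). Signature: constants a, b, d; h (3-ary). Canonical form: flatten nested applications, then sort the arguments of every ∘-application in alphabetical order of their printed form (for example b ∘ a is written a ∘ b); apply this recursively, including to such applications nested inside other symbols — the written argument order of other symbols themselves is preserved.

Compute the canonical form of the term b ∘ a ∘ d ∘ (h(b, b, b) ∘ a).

Merge nested applications:  b ∘ a ∘ d ∘ h(b, b, b) ∘ a
Sort arguments:  a ∘ a ∘ b ∘ d ∘ h(b, b, b)

Answer: a ∘ a ∘ b ∘ d ∘ h(b, b, b)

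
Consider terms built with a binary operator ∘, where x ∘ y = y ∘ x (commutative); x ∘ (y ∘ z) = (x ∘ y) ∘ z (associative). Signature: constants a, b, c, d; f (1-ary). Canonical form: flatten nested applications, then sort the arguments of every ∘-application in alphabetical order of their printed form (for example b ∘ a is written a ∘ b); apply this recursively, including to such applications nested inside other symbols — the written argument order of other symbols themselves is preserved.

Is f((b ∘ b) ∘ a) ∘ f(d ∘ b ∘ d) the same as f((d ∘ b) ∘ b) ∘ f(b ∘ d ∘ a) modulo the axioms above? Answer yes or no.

Left:  f((b ∘ b) ∘ a) ∘ f(d ∘ b ∘ d)
  Simplify inside:  f((b ∘ b) ∘ a)  →  f(a ∘ b ∘ b)
  Simplify inside:  f(d ∘ b ∘ d)  →  f(b ∘ d ∘ d)
  Sort arguments:  f(a ∘ b ∘ b) ∘ f(b ∘ d ∘ d)
Right:  f((d ∘ b) ∘ b) ∘ f(b ∘ d ∘ a)
  Canonicalize subterm:  f((d ∘ b) ∘ b)  →  f(b ∘ b ∘ d)
  Inside:  f(b ∘ d ∘ a)  →  f(a ∘ b ∘ d)
  Sort arguments:  f(a ∘ b ∘ d) ∘ f(b ∘ b ∘ d)

Answer: no — f(a ∘ b ∘ b) ∘ f(b ∘ d ∘ d) vs f(a ∘ b ∘ d) ∘ f(b ∘ b ∘ d)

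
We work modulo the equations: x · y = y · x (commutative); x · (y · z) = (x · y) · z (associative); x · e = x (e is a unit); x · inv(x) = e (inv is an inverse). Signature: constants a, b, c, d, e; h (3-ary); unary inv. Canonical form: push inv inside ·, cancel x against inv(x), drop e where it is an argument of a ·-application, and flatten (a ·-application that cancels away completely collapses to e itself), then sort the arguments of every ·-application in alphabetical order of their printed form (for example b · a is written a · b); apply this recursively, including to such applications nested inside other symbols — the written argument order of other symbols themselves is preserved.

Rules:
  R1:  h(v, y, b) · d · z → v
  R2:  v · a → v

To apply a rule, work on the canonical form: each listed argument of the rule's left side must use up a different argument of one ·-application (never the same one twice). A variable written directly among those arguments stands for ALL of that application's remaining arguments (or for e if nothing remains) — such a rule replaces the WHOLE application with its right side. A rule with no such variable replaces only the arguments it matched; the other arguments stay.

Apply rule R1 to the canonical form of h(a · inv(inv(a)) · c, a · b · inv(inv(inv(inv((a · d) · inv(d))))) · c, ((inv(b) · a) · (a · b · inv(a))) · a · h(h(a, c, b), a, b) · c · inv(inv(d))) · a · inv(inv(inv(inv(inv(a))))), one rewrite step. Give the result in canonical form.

Answer: h(a · a · c, a · a · b · c, h(a, c, b))

Derivation:
Canonical form:  h(a · a · c, a · a · b · c, a · a · c · d · h(h(a, c, b), a, b))
Apply R1:  consuming d, h(h(a, c, b), a, b);  v := h(a, c, b), y := a, z := a · a · c
The variable takes the whole remainder — replace the entire application.
Giving:  h(a · a · c, a · a · b · c, h(a, c, b))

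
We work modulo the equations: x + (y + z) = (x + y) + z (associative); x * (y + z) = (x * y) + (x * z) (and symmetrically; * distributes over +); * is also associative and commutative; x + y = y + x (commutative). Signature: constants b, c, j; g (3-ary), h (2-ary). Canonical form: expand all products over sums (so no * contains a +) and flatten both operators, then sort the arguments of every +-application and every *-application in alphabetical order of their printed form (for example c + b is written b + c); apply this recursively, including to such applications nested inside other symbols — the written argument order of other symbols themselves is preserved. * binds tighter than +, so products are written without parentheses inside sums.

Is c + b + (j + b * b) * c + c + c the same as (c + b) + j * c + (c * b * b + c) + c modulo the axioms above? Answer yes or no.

Answer: yes — both canonical forms are b + b * b * c + c + c + c + c * j

Derivation:
Left:  c + b + (j + b * b) * c + c + c
  Distribute:  c + b + c * j + b * b * c + c + c
  Sort arguments:  b + b * b * c + c + c + c + c * j
Right:  (c + b) + j * c + (c * b * b + c) + c
  Un-nest:  c + b + c * j + b * b * c + c + c
  Sort:  b + b * b * c + c + c + c + c * j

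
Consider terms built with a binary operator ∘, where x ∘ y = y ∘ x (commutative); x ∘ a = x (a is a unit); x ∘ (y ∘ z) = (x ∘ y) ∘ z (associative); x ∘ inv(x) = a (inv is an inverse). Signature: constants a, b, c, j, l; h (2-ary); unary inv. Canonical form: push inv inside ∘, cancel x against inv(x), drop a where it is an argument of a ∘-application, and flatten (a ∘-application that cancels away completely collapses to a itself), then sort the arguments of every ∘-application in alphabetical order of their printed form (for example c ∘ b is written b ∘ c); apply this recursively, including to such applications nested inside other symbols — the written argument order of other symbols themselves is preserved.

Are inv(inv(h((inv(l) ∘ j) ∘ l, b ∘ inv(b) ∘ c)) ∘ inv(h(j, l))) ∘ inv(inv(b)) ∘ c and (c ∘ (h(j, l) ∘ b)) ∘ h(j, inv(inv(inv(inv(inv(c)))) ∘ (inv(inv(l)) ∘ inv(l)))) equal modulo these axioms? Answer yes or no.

Answer: no — b ∘ c ∘ h(j, c) ∘ h(j, l) vs b ∘ c ∘ h(j, inv(c)) ∘ h(j, l)

Derivation:
Left:  inv(inv(h((inv(l) ∘ j) ∘ l, b ∘ inv(b) ∘ c)) ∘ inv(h(j, l))) ∘ inv(inv(b)) ∘ c
  Push inv inside:  distribute inv over ∘ and collapse double inv
  Collect terms:  h(j, c) ∘ h(j, l) ∘ b ∘ c
  Sort:  b ∘ c ∘ h(j, c) ∘ h(j, l)
Right:  (c ∘ (h(j, l) ∘ b)) ∘ h(j, inv(inv(inv(inv(inv(c)))) ∘ (inv(inv(l)) ∘ inv(l))))
  Push inv inside:  distribute inv over ∘ and collapse double inv
  Combine occurrences:  c ∘ h(j, l) ∘ b ∘ h(j, inv(c))
  Sort arguments:  b ∘ c ∘ h(j, inv(c)) ∘ h(j, l)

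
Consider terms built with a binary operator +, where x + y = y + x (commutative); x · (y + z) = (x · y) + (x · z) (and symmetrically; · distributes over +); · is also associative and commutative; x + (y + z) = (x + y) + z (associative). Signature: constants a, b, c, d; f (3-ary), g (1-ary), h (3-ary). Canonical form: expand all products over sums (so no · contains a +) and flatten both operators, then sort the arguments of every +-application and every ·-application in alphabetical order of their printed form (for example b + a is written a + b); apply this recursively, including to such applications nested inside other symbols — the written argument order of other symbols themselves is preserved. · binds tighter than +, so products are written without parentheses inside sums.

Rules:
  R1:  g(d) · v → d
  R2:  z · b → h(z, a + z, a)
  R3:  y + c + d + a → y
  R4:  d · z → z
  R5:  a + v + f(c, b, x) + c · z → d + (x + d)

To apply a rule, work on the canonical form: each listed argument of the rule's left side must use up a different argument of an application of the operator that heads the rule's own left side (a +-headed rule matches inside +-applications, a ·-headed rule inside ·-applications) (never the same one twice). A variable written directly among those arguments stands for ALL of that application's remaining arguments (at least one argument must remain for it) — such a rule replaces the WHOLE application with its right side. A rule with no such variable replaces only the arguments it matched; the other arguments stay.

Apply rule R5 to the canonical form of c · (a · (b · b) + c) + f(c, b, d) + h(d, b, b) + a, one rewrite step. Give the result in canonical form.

Canonical form:  a + a · b · b · c + c · c + f(c, b, d) + h(d, b, b)
R5 matches:  uses a, a · b · b · c, f(c, b, d);  v := c · c + h(d, b, b), x := d, z := a · b · b
The variable takes the whole remainder — replace the entire application.
New term:  d + d + d

Answer: d + d + d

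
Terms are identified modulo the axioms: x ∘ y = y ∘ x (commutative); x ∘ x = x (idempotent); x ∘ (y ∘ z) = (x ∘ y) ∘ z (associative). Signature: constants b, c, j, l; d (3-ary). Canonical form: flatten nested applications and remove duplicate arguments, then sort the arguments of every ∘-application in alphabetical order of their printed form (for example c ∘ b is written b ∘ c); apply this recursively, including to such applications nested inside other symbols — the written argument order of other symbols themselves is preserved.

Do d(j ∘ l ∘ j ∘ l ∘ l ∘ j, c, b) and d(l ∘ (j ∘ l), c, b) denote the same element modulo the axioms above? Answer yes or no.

Left:  d(j ∘ l ∘ j ∘ l ∘ l ∘ j, c, b)
  Focus inside:  j ∘ l ∘ j ∘ l ∘ l ∘ j
  Deduplicate:  drop duplicate j, l, l, j
  Order the arguments:  j ∘ l
  Put back:  d(j ∘ l, c, b)
Right:  d(l ∘ (j ∘ l), c, b)
  Work inside:  l ∘ (j ∘ l)
  Flatten:  l ∘ j ∘ l
  Deduplicate:  drop duplicate l
  Sort:  j ∘ l
  Put back:  d(j ∘ l, c, b)

Answer: yes — both canonical forms are d(j ∘ l, c, b)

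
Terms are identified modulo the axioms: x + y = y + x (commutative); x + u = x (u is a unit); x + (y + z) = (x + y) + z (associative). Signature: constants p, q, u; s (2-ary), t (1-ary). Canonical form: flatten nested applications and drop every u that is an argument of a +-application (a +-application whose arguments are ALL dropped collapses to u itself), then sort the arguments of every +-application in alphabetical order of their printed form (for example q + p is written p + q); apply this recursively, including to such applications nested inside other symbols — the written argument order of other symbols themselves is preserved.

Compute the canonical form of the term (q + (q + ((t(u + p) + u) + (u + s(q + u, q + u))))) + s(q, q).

Answer: q + q + s(q, q) + s(q, q) + t(p)

Derivation:
Flatten:  q + q + t(u + p) + u + u + s(q + u, q + u) + s(q, q)
Canonicalize subterm:  t(u + p)  →  t(p)
Inside:  s(q + u, q + u)  →  s(q, q)
Drop the unit:  drop u (×2)
Order the arguments:  q + q + s(q, q) + s(q, q) + t(p)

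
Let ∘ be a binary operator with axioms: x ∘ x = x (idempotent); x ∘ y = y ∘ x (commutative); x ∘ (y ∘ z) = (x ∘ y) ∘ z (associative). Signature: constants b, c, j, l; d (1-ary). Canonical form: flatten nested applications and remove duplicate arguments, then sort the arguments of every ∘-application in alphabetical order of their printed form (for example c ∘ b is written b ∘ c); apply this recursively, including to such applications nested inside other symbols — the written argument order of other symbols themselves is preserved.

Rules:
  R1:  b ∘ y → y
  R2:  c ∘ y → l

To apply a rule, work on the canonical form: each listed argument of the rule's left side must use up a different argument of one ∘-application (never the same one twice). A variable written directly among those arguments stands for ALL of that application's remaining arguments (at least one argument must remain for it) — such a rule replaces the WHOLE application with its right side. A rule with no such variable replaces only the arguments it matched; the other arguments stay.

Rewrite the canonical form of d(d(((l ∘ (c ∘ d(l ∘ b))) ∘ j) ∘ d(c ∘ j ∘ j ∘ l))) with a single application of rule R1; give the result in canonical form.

Canonical form:  d(d(c ∘ d(b ∘ l) ∘ d(c ∘ j ∘ l) ∘ j ∘ l))
Apply R1:  consuming b;  y := l
Every leftover argument binds to the variable; the entire application is replaced.
Giving:  d(d(c ∘ d(c ∘ j ∘ l) ∘ d(l) ∘ j ∘ l))

Answer: d(d(c ∘ d(c ∘ j ∘ l) ∘ d(l) ∘ j ∘ l))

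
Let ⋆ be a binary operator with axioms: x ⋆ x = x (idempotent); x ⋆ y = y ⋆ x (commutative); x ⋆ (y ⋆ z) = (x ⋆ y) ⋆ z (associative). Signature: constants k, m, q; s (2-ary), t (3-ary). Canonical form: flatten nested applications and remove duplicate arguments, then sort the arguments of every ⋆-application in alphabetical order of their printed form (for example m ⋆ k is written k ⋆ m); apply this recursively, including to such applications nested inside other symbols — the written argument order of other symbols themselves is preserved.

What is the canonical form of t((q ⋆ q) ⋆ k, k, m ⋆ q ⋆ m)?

Focus inside:  (q ⋆ q) ⋆ k
Merge nested applications:  q ⋆ q ⋆ k
Idempotence:  drop duplicate q
Order the arguments:  k ⋆ q
Reassemble:  t(k ⋆ q, k, m ⋆ q)

Answer: t(k ⋆ q, k, m ⋆ q)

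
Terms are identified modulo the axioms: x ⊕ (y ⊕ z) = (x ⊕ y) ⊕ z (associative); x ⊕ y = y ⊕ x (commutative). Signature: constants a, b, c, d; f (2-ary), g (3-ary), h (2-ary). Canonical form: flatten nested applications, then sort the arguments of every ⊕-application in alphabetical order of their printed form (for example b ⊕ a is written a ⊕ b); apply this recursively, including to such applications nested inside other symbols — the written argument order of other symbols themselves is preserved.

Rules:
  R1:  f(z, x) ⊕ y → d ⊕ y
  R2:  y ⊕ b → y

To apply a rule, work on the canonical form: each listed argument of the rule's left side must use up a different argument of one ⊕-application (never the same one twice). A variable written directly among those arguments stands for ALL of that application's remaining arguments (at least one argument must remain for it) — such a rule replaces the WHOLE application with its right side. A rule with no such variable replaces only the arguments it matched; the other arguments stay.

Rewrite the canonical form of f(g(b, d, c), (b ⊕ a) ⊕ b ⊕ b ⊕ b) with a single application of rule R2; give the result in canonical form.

Canonical form:  f(g(b, d, c), a ⊕ b ⊕ b ⊕ b ⊕ b)
Match R2:  consume b;  y := a ⊕ b ⊕ b ⊕ b
Every leftover argument binds to the variable; the entire application is replaced.
Giving:  f(g(b, d, c), a ⊕ b ⊕ b ⊕ b)

Answer: f(g(b, d, c), a ⊕ b ⊕ b ⊕ b)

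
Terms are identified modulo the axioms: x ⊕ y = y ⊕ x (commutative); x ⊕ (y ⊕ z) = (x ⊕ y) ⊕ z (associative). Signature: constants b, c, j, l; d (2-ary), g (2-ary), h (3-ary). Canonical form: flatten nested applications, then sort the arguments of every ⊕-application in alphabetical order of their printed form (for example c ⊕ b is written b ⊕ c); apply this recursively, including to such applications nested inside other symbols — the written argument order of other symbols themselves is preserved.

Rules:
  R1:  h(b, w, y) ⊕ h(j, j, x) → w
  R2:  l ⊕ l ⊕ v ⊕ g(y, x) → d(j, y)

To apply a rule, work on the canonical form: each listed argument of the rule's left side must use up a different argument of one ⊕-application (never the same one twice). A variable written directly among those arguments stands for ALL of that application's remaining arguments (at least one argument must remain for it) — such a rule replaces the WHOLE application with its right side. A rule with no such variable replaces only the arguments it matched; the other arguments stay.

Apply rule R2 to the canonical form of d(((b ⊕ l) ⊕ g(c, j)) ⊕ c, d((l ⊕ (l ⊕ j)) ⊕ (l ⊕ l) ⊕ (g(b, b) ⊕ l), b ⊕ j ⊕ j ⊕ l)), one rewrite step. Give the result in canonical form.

Answer: d(b ⊕ c ⊕ g(c, j) ⊕ l, d(d(j, b), b ⊕ j ⊕ j ⊕ l))

Derivation:
Canonical form:  d(b ⊕ c ⊕ g(c, j) ⊕ l, d(g(b, b) ⊕ j ⊕ l ⊕ l ⊕ l ⊕ l ⊕ l, b ⊕ j ⊕ j ⊕ l))
Match R2:  consume g(b, b), l, l;  v := j ⊕ l ⊕ l ⊕ l, x := b, y := b
Every leftover argument binds to the variable; the entire application is replaced.
Giving:  d(b ⊕ c ⊕ g(c, j) ⊕ l, d(d(j, b), b ⊕ j ⊕ j ⊕ l))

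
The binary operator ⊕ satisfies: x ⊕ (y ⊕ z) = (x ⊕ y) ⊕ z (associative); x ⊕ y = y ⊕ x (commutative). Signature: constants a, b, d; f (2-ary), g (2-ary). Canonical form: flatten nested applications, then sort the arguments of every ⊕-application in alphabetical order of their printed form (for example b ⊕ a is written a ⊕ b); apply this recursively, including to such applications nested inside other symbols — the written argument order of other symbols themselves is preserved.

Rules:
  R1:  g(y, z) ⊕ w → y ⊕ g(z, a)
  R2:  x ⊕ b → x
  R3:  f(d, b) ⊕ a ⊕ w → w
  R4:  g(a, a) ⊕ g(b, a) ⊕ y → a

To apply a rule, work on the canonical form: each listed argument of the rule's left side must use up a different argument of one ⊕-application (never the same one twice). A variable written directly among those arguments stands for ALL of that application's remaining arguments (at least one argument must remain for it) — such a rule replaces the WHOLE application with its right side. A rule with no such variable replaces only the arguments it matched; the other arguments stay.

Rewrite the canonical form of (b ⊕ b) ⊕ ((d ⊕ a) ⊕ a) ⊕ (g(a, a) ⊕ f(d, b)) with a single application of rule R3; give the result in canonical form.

Canonical form:  a ⊕ a ⊕ b ⊕ b ⊕ d ⊕ f(d, b) ⊕ g(a, a)
R3 matches:  uses a, f(d, b);  w := a ⊕ b ⊕ b ⊕ d ⊕ g(a, a)
The variable takes the whole remainder — replace the entire application.
Giving:  a ⊕ b ⊕ b ⊕ d ⊕ g(a, a)

Answer: a ⊕ b ⊕ b ⊕ d ⊕ g(a, a)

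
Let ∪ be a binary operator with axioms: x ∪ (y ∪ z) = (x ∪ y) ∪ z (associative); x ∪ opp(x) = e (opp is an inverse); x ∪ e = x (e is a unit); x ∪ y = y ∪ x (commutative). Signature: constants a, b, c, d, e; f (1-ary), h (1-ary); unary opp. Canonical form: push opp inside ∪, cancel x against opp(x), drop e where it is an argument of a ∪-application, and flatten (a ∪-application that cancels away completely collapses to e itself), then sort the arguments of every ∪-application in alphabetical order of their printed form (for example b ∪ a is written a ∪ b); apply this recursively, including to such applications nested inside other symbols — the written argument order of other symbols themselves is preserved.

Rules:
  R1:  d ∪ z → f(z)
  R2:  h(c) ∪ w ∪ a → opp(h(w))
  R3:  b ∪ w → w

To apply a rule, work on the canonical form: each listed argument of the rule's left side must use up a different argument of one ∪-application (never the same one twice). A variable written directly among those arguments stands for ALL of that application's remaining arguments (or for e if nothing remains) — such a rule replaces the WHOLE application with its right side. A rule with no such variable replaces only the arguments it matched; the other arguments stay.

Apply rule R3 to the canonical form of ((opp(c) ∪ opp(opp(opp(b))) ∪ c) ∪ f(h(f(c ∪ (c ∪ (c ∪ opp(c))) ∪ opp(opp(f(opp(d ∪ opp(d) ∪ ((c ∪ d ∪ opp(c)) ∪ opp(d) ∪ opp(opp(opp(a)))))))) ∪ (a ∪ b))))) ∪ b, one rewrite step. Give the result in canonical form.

Canonical form:  f(h(f(a ∪ b ∪ c ∪ c ∪ f(a))))
Apply R3:  consuming b;  w := a ∪ c ∪ c ∪ f(a)
Every leftover argument binds to the variable; the entire application is replaced.
Giving:  f(h(f(a ∪ c ∪ c ∪ f(a))))

Answer: f(h(f(a ∪ c ∪ c ∪ f(a))))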